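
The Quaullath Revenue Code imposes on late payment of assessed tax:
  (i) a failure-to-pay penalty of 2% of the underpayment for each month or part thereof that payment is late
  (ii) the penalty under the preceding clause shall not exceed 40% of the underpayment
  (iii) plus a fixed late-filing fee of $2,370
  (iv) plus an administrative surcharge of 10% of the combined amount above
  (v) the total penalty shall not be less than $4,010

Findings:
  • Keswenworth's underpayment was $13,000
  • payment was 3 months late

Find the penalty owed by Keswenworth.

$4,010

Accrued rate: 2% × 3 = 6%, capped at 40% → 6%
Failure-to-pay penalty: 6% of $13,000 = $780
Penalty before surcharge: $780 + $2,370 = $3,150
Administrative surcharge: 10% of $3,150 = $315
Total penalty: $3,150 + $315 = $3,465
Minimum $4,010: $3,465 is below the minimum → $4,010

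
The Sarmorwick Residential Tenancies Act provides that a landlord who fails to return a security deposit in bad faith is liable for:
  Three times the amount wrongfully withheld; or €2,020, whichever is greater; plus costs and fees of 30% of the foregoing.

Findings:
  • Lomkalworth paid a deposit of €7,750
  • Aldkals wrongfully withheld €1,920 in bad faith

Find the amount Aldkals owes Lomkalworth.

Trebled: 3 × €1,920 = €5,760
Minimum €2,020: €5,760 meets the minimum, no increase.
Costs and fees: 30% of €5,760 = €1,728
Total recovery: €5,760 + €1,728 = €7,488

Recovery: €7,488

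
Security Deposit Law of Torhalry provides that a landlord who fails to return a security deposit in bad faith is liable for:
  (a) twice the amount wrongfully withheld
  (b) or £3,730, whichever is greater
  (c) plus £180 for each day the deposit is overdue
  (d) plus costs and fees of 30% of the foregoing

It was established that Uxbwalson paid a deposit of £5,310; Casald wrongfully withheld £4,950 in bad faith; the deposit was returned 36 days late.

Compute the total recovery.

Doubled: 2 × £4,950 = £9,900
Minimum £3,730: £9,900 meets the minimum, no increase.
Late-return penalty: 36 × £180 = £6,480
Damages plus late penalty: £9,900 + £6,480 = £16,380
Costs and fees: 30% of £16,380 = £4,914
Total recovery: £16,380 + £4,914 = £21,294

£21,294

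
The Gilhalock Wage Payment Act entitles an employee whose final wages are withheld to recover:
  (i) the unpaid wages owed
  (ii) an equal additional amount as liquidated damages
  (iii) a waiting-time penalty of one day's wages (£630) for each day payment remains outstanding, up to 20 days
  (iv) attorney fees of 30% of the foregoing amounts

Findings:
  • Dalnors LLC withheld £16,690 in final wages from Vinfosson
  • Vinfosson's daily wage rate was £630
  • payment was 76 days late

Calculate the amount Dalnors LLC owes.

Liquidated damages (equal amount): £16,690
Penalty days: min(76, 20) = 20
Waiting-time penalty: 20 × £630 = £12,600
Subtotal: £16,690 + £16,690 + £12,600 = £45,980
Attorney fees: 30% of £45,980 = £13,794
Total award: £45,980 + £13,794 = £59,774

£59,774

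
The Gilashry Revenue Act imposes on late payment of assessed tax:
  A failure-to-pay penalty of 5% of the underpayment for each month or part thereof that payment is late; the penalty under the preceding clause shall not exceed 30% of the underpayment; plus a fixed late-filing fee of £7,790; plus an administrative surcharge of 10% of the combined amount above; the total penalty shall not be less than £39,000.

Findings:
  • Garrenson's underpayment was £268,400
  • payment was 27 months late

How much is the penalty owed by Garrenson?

£97,141

Accrued rate: 5% × 27 = 135%, capped at 30% → 30%
Failure-to-pay penalty: 30% of £268,400 = £80,520
Penalty before surcharge: £80,520 + £7,790 = £88,310
Administrative surcharge: 10% of £88,310 = £8,831
Total penalty: £88,310 + £8,831 = £97,141
Minimum £39,000: £97,141 meets the minimum, no increase.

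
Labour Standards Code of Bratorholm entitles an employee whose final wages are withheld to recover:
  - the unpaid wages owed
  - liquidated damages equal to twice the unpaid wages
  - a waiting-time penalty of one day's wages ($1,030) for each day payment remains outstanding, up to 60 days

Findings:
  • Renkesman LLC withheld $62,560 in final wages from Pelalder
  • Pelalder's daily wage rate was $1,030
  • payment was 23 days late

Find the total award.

Doubled: 2 × $62,560 = $125,120
Penalty days: min(23, 60) = 23
Waiting-time penalty: 23 × $1,030 = $23,690
Total award: $62,560 + $125,120 + $23,690 = $211,370

Total award: $211,370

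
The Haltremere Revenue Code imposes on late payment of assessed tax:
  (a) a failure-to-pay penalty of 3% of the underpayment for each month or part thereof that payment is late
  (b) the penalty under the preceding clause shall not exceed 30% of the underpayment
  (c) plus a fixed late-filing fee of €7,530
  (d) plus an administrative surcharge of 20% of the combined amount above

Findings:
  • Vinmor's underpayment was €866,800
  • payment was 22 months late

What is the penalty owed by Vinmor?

Accrued rate: 3% × 22 = 66%, capped at 30% → 30%
Failure-to-pay penalty: 30% of €866,800 = €260,040
Penalty before surcharge: €260,040 + €7,530 = €267,570
Administrative surcharge: 20% of €267,570 = €53,514
Total penalty: €267,570 + €53,514 = €321,084

€321,084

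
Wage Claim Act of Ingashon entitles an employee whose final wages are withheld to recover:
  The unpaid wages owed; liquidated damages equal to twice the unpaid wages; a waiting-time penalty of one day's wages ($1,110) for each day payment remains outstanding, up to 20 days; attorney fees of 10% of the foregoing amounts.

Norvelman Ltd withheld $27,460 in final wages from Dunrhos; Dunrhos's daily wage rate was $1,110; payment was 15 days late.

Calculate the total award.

Total award: $108,933

Doubled: 2 × $27,460 = $54,920
Penalty days: min(15, 20) = 15
Waiting-time penalty: 15 × $1,110 = $16,650
Subtotal: $27,460 + $54,920 + $16,650 = $99,030
Attorney fees: 10% of $99,030 = $9,903
Total award: $99,030 + $9,903 = $108,933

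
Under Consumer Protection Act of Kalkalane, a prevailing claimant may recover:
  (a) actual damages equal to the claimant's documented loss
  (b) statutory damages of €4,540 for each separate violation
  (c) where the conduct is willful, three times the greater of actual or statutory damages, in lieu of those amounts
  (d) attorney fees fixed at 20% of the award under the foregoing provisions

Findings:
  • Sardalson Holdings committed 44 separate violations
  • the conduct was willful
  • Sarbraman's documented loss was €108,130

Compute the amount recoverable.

€719,136

Statutory damages: 44 × €4,540 = €199,760
Greater of actual damages (€108,130) or statutory damages (€199,760): €199,760
Trebled: 3 × €199,760 = €599,280
Attorney fees: 20% of €599,280 = €119,856
Total recovery: €599,280 + €119,856 = €719,136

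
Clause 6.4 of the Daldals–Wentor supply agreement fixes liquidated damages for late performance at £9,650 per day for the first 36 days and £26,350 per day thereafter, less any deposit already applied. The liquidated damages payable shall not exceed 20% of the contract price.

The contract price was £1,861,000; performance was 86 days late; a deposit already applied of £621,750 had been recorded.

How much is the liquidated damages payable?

First 36 days: 36 × £9,650 = £347,400
Remaining days: (86 − 36) × £26,350 = £1,317,500
Accrued per-day damages: £347,400 + £1,317,500 = £1,664,900
Less deposit already applied: £1,664,900 − £621,750 = £1,043,150
Cap: 20% of £1,861,000 = £372,200
Cap at £372,200: £1,043,150 exceeds the cap → £372,200

£372,200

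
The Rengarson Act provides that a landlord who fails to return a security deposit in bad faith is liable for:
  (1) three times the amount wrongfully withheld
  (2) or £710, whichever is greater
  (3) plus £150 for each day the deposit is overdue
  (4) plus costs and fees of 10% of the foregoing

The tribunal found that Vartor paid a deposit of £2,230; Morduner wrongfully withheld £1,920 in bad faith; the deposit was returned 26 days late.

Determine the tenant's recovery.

Recovery: £10,626

Trebled: 3 × £1,920 = £5,760
Minimum £710: £5,760 meets the minimum, no increase.
Late-return penalty: 26 × £150 = £3,900
Damages plus late penalty: £5,760 + £3,900 = £9,660
Costs and fees: 10% of £9,660 = £966
Total recovery: £9,660 + £966 = £10,626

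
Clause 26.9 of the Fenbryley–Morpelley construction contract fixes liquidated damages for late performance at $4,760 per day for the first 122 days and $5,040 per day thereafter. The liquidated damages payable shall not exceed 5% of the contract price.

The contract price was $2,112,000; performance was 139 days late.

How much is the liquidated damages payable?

First 122 days: 122 × $4,760 = $580,720
Remaining days: (139 − 122) × $5,040 = $85,680
Accrued per-day damages: $580,720 + $85,680 = $666,400
Cap: 5% of $2,112,000 = $105,600
Cap at $105,600: $666,400 exceeds the cap → $105,600

$105,600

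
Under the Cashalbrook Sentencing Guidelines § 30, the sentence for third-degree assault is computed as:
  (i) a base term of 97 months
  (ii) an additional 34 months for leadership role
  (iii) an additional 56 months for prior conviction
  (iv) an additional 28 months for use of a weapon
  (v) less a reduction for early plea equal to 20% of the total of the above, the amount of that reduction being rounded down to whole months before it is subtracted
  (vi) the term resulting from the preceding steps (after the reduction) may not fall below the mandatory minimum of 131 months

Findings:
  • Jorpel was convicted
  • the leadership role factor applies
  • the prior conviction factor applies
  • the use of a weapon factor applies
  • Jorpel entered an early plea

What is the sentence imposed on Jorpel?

172 months

Leadership role enhancement: +34 months
Prior conviction enhancement: +56 months
Use of a weapon enhancement: +28 months
Adjusted term: 97 months + 34 months + 56 months + 28 months = 215 months
Early plea reduction: 20% of 215 months = 43 months (rounded down)
After reduction: 215 − 43 = 172 months
Minimum 131 months: 172 months meets the minimum, no increase.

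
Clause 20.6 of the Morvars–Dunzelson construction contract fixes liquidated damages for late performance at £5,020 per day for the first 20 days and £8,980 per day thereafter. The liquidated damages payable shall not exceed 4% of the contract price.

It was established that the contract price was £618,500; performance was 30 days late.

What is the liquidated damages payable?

First 20 days: 20 × £5,020 = £100,400
Remaining days: (30 − 20) × £8,980 = £89,800
Accrued per-day damages: £100,400 + £89,800 = £190,200
Cap: 4% of £618,500 = £24,740
Cap at £24,740: £190,200 exceeds the cap → £24,740

£24,740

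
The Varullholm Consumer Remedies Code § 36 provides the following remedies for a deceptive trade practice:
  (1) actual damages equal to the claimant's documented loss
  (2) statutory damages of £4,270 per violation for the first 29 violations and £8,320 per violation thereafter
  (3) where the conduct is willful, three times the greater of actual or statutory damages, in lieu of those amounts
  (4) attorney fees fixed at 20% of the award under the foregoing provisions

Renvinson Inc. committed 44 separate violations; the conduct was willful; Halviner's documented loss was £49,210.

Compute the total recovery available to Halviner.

First 29 violations: 29 × £4,270 = £123,830
Remaining violations: (44 − 29) × £8,320 = £124,800
Statutory damages: £123,830 + £124,800 = £248,630
Greater of actual damages (£49,210) or statutory damages (£248,630): £248,630
Trebled: 3 × £248,630 = £745,890
Attorney fees: 20% of £745,890 = £149,178
Total recovery: £745,890 + £149,178 = £895,068

£895,068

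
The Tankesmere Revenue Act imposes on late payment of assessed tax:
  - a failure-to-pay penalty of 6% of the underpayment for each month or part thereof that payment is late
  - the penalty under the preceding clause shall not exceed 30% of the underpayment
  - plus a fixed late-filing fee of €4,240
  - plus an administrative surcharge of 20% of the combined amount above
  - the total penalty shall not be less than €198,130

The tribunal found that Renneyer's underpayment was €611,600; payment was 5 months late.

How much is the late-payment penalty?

€225,264

Accrued rate: 6% × 5 = 30%, capped at 30% → 30%
Failure-to-pay penalty: 30% of €611,600 = €183,480
Penalty before surcharge: €183,480 + €4,240 = €187,720
Administrative surcharge: 20% of €187,720 = €37,544
Total penalty: €187,720 + €37,544 = €225,264
Minimum €198,130: €225,264 meets the minimum, no increase.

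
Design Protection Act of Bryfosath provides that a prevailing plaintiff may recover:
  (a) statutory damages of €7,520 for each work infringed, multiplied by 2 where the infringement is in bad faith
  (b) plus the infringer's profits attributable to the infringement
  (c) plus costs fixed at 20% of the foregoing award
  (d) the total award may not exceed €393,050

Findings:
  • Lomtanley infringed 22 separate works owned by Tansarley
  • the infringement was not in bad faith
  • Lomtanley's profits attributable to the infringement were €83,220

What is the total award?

Statutory damages: 22 × €7,520 = €165,440
Infringement not in bad faith: no ×2 enhancement.
Combined award: €165,440 + €83,220 = €248,660
Costs: 20% of €248,660 = €49,732
Award plus costs: €248,660 + €49,732 = €298,392
Cap at €393,050: €298,392 is within the cap, no reduction.

€298,392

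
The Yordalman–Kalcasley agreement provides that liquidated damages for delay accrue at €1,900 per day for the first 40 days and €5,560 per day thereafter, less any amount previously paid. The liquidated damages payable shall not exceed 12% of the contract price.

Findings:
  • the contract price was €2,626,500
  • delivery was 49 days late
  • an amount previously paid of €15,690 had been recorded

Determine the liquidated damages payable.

First 40 days: 40 × €1,900 = €76,000
Remaining days: (49 − 40) × €5,560 = €50,040
Accrued per-day damages: €76,000 + €50,040 = €126,040
Less amount previously paid: €126,040 − €15,690 = €110,350
Cap: 12% of €2,626,500 = €315,180
Cap at €315,180: €110,350 is within the cap, no reduction.

€110,350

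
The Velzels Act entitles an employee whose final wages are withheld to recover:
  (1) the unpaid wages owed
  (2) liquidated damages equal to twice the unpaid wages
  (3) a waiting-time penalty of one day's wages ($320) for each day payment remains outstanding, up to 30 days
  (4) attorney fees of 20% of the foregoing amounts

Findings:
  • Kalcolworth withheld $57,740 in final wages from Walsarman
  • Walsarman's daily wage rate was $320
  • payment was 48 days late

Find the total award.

Total award: $219,384

Doubled: 2 × $57,740 = $115,480
Penalty days: min(48, 30) = 30
Waiting-time penalty: 30 × $320 = $9,600
Subtotal: $57,740 + $115,480 + $9,600 = $182,820
Attorney fees: 20% of $182,820 = $36,564
Total award: $182,820 + $36,564 = $219,384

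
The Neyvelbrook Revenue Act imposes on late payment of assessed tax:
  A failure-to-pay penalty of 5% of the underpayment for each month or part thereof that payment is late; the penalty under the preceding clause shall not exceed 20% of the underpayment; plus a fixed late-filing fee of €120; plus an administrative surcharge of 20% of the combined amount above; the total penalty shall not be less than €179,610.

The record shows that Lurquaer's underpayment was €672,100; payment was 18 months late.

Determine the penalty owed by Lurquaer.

Accrued rate: 5% × 18 = 90%, capped at 20% → 20%
Failure-to-pay penalty: 20% of €672,100 = €134,420
Penalty before surcharge: €134,420 + €120 = €134,540
Administrative surcharge: 20% of €134,540 = €26,908
Total penalty: €134,540 + €26,908 = €161,448
Minimum €179,610: €161,448 is below the minimum → €179,610

€179,610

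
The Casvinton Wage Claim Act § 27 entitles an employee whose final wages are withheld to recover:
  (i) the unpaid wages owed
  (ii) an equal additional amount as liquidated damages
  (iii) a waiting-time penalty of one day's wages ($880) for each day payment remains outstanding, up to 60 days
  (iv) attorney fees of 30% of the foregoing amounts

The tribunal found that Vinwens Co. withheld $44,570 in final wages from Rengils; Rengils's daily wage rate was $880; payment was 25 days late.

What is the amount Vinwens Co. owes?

$144,482

Liquidated damages (equal amount): $44,570
Penalty days: min(25, 60) = 25
Waiting-time penalty: 25 × $880 = $22,000
Subtotal: $44,570 + $44,570 + $22,000 = $111,140
Attorney fees: 30% of $111,140 = $33,342
Total award: $111,140 + $33,342 = $144,482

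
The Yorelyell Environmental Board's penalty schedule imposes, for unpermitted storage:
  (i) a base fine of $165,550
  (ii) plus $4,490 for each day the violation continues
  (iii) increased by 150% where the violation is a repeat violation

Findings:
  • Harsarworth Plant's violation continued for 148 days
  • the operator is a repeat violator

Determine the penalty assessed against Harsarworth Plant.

$2,075,175

Per-day component: 148 × $4,490 = $664,520
Base plus per-day: $165,550 + $664,520 = $830,070
Enhancement: 150% of $830,070 = $1,245,105
Enhanced fine: $830,070 + $1,245,105 = $2,075,175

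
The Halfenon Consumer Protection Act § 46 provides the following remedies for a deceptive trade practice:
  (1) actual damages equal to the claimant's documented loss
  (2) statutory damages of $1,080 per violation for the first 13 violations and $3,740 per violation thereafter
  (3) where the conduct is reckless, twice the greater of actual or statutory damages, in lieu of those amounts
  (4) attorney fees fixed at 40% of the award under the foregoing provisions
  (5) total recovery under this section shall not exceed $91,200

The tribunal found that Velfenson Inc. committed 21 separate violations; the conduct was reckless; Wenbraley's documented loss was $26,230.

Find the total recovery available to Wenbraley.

First 13 violations: 13 × $1,080 = $14,040
Remaining violations: (21 − 13) × $3,740 = $29,920
Statutory damages: $14,040 + $29,920 = $43,960
Greater of actual damages ($26,230) or statutory damages ($43,960): $43,960
Doubled: 2 × $43,960 = $87,920
Attorney fees: 40% of $87,920 = $35,168
Total before cap: $87,920 + $35,168 = $123,088
Cap at $91,200: $123,088 exceeds the cap → $91,200

$91,200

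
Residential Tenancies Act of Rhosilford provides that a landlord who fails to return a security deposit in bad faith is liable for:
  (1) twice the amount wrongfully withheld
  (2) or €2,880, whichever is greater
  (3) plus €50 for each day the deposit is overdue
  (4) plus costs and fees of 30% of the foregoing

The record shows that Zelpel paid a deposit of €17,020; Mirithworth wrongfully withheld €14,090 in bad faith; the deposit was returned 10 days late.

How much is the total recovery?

€37,284

Doubled: 2 × €14,090 = €28,180
Minimum €2,880: €28,180 meets the minimum, no increase.
Late-return penalty: 10 × €50 = €500
Damages plus late penalty: €28,180 + €500 = €28,680
Costs and fees: 30% of €28,680 = €8,604
Total recovery: €28,680 + €8,604 = €37,284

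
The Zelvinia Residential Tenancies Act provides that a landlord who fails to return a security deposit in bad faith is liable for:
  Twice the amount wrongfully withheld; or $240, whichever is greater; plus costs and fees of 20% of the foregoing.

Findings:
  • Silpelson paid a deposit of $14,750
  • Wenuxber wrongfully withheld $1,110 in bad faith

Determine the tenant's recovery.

Recovery: $2,664

Doubled: 2 × $1,110 = $2,220
Minimum $240: $2,220 meets the minimum, no increase.
Costs and fees: 20% of $2,220 = $444
Total recovery: $2,220 + $444 = $2,664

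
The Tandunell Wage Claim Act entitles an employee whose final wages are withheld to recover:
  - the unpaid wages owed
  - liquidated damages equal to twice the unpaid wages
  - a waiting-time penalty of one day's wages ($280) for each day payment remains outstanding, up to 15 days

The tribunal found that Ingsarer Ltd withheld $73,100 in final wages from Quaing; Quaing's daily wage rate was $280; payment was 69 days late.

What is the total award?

Doubled: 2 × $73,100 = $146,200
Penalty days: min(69, 15) = 15
Waiting-time penalty: 15 × $280 = $4,200
Total award: $73,100 + $146,200 + $4,200 = $223,500

$223,500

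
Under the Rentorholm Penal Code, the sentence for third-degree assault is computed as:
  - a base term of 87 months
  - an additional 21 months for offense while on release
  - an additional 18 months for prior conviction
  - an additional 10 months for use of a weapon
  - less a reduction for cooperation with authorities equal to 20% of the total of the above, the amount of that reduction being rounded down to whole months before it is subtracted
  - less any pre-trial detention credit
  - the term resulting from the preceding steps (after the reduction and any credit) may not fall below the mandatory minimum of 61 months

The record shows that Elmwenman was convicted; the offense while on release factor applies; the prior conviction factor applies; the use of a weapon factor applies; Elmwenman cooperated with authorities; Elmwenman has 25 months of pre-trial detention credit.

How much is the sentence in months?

Offense while on release enhancement: +21 months
Prior conviction enhancement: +18 months
Use of a weapon enhancement: +10 months
Adjusted term: 87 months + 21 months + 18 months + 10 months = 136 months
Cooperation with authorities reduction: 20% of 136 months = 27 months (rounded down)
After reduction: 136 − 27 = 109 months
Less pre-trial detention credit: 109 months − 25 months = 84 months
Minimum 61 months: 84 months meets the minimum, no increase.

84 months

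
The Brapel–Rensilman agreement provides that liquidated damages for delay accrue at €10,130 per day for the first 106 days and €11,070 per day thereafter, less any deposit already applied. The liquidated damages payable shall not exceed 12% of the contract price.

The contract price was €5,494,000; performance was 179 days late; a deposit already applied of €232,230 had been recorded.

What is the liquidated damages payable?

€659,280

First 106 days: 106 × €10,130 = €1,073,780
Remaining days: (179 − 106) × €11,070 = €808,110
Accrued per-day damages: €1,073,780 + €808,110 = €1,881,890
Less deposit already applied: €1,881,890 − €232,230 = €1,649,660
Cap: 12% of €5,494,000 = €659,280
Cap at €659,280: €1,649,660 exceeds the cap → €659,280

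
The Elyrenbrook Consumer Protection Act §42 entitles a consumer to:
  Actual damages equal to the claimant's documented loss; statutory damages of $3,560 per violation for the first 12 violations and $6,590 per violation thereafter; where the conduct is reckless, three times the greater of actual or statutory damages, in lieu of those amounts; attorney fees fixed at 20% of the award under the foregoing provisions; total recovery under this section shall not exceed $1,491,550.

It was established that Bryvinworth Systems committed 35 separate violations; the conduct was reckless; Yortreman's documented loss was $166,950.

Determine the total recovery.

First 12 violations: 12 × $3,560 = $42,720
Remaining violations: (35 − 12) × $6,590 = $151,570
Statutory damages: $42,720 + $151,570 = $194,290
Greater of actual damages ($166,950) or statutory damages ($194,290): $194,290
Trebled: 3 × $194,290 = $582,870
Attorney fees: 20% of $582,870 = $116,574
Total before cap: $582,870 + $116,574 = $699,444
Cap at $1,491,550: $699,444 is within the cap, no reduction.

$699,444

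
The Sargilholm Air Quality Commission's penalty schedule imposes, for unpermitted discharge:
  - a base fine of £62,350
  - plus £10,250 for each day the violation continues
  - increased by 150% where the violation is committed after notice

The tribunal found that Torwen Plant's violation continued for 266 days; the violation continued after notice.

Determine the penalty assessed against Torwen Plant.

£6,972,125

Per-day component: 266 × £10,250 = £2,726,500
Base plus per-day: £62,350 + £2,726,500 = £2,788,850
Enhancement: 150% of £2,788,850 = £4,183,275
Enhanced fine: £2,788,850 + £4,183,275 = £6,972,125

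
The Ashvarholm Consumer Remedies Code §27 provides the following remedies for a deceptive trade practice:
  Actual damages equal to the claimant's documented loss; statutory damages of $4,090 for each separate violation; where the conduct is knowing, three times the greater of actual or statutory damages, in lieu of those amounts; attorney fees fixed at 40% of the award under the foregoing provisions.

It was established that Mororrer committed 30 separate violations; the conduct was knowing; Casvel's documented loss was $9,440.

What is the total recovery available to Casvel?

Statutory damages: 30 × $4,090 = $122,700
Greater of actual damages ($9,440) or statutory damages ($122,700): $122,700
Trebled: 3 × $122,700 = $368,100
Attorney fees: 40% of $368,100 = $147,240
Total recovery: $368,100 + $147,240 = $515,340

$515,340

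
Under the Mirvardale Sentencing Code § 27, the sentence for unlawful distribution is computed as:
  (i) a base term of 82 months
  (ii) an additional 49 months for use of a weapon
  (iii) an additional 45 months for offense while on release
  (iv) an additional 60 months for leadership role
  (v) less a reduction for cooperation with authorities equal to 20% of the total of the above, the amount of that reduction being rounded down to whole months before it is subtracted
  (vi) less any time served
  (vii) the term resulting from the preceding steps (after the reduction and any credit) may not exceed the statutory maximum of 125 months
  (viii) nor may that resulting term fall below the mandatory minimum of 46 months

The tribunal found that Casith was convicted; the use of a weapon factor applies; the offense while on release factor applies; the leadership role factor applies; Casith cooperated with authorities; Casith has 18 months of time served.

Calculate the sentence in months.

Sentence: 125 months

Use of a weapon enhancement: +49 months
Offense while on release enhancement: +45 months
Leadership role enhancement: +60 months
Adjusted term: 82 months + 49 months + 45 months + 60 months = 236 months
Cooperation with authorities reduction: 20% of 236 months = 47 months (rounded down)
After reduction: 236 − 47 = 189 months
Less time served: 189 months − 18 months = 171 months
Cap at 125 months: 171 months exceeds the cap → 125 months
Minimum 46 months: 125 months meets the minimum, no increase.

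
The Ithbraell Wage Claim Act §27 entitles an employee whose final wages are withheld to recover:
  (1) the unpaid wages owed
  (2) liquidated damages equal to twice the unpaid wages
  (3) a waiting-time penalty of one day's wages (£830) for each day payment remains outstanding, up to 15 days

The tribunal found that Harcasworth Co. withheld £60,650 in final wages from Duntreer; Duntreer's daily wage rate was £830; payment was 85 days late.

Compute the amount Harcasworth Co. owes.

Doubled: 2 × £60,650 = £121,300
Penalty days: min(85, 15) = 15
Waiting-time penalty: 15 × £830 = £12,450
Total award: £60,650 + £121,300 + £12,450 = £194,400

Total award: £194,400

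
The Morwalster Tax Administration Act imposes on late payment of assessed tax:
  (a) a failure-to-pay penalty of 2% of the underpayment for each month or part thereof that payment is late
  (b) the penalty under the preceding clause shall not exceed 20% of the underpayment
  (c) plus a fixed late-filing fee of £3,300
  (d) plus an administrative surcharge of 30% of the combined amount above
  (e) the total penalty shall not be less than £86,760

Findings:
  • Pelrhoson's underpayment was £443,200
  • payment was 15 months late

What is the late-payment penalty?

Accrued rate: 2% × 15 = 30%, capped at 20% → 20%
Failure-to-pay penalty: 20% of £443,200 = £88,640
Penalty before surcharge: £88,640 + £3,300 = £91,940
Administrative surcharge: 30% of £91,940 = £27,582
Total penalty: £91,940 + £27,582 = £119,522
Minimum £86,760: £119,522 meets the minimum, no increase.

£119,522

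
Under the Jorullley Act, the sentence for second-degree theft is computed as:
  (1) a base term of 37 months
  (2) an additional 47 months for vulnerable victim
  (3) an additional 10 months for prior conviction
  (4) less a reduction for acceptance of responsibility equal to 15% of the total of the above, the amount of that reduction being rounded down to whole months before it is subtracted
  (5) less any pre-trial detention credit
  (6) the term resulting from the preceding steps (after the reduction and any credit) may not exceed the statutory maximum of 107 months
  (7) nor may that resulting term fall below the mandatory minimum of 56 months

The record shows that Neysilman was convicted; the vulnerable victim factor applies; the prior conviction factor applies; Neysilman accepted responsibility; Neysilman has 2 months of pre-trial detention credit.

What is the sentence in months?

Vulnerable victim enhancement: +47 months
Prior conviction enhancement: +10 months
Adjusted term: 37 months + 47 months + 10 months = 94 months
Acceptance of responsibility reduction: 15% of 94 months = 14 months (rounded down)
After reduction: 94 − 14 = 80 months
Less pre-trial detention credit: 80 months − 2 months = 78 months
Cap at 107 months: 78 months is within the cap, no reduction.
Minimum 56 months: 78 months meets the minimum, no increase.

78 months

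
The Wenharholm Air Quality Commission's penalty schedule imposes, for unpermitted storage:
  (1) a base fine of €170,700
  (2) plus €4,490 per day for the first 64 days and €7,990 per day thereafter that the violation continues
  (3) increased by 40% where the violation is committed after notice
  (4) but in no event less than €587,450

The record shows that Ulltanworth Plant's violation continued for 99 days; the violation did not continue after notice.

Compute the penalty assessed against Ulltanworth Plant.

First 64 days: 64 × €4,490 = €287,360
Remaining days: (99 − 64) × €7,990 = €279,650
Per-day component: €287,360 + €279,650 = €567,010
Base plus per-day: €170,700 + €567,010 = €737,710
The violation did not continue after notice: no 40% increase.
Minimum €587,450: €737,710 meets the minimum, no increase.

€737,710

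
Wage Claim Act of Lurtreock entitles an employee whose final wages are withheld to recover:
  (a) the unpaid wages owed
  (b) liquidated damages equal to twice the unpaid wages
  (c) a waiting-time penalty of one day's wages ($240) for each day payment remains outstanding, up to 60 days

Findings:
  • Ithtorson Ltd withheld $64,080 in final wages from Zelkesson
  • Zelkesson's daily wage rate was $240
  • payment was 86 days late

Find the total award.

Doubled: 2 × $64,080 = $128,160
Penalty days: min(86, 60) = 60
Waiting-time penalty: 60 × $240 = $14,400
Total award: $64,080 + $128,160 + $14,400 = $206,640

Total award: $206,640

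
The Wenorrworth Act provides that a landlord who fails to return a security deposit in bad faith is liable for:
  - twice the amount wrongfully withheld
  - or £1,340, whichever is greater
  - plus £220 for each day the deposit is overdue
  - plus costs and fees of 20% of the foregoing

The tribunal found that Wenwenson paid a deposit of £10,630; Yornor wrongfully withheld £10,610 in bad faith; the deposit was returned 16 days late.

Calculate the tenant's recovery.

£29,688

Doubled: 2 × £10,610 = £21,220
Minimum £1,340: £21,220 meets the minimum, no increase.
Late-return penalty: 16 × £220 = £3,520
Damages plus late penalty: £21,220 + £3,520 = £24,740
Costs and fees: 20% of £24,740 = £4,948
Total recovery: £24,740 + £4,948 = £29,688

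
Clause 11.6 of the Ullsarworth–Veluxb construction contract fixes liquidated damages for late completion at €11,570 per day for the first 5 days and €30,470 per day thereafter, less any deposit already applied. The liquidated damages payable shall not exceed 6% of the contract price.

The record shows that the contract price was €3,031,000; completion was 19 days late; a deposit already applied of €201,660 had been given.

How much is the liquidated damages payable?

Liquidated damages: €181,860

First 5 days: 5 × €11,570 = €57,850
Remaining days: (19 − 5) × €30,470 = €426,580
Accrued per-day damages: €57,850 + €426,580 = €484,430
Less deposit already applied: €484,430 − €201,660 = €282,770
Cap: 6% of €3,031,000 = €181,860
Cap at €181,860: €282,770 exceeds the cap → €181,860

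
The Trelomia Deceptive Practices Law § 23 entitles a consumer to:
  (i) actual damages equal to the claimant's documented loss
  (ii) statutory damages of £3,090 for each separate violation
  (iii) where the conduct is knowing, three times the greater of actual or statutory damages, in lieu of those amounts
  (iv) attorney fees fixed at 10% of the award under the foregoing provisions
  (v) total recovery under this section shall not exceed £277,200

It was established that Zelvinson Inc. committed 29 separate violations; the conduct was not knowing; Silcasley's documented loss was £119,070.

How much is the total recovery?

Statutory damages: 29 × £3,090 = £89,610
Conduct not knowing: the in-lieu enhancement does not apply.
Actual plus statutory damages: £119,070 + £89,610 = £208,680
Attorney fees: 10% of £208,680 = £20,868
Total before cap: £208,680 + £20,868 = £229,548
Cap at £277,200: £229,548 is within the cap, no reduction.

Total recovery: £229,548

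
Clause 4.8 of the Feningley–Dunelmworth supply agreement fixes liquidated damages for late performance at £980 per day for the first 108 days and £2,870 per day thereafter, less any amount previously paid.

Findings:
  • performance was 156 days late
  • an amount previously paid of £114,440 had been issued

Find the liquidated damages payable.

First 108 days: 108 × £980 = £105,840
Remaining days: (156 − 108) × £2,870 = £137,760
Accrued per-day damages: £105,840 + £137,760 = £243,600
Less amount previously paid: £243,600 − £114,440 = £129,160

£129,160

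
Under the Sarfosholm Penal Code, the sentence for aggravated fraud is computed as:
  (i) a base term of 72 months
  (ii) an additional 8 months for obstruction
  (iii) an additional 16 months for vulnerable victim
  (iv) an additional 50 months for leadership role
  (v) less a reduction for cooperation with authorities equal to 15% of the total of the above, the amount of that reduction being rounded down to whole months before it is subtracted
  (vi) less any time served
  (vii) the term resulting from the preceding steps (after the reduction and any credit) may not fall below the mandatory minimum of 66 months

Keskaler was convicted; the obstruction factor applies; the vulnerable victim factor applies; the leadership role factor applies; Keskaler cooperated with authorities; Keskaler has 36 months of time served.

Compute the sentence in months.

Obstruction enhancement: +8 months
Vulnerable victim enhancement: +16 months
Leadership role enhancement: +50 months
Adjusted term: 72 months + 8 months + 16 months + 50 months = 146 months
Cooperation with authorities reduction: 15% of 146 months = 21 months (rounded down)
After reduction: 146 − 21 = 125 months
Less time served: 125 months − 36 months = 89 months
Minimum 66 months: 89 months meets the minimum, no increase.

89 months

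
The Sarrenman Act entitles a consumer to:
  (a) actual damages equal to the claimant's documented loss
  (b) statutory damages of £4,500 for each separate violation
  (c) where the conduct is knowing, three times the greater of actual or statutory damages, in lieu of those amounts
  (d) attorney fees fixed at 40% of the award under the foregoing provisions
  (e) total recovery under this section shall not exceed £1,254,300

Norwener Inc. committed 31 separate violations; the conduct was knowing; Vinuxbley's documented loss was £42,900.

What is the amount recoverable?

Statutory damages: 31 × £4,500 = £139,500
Greater of actual damages (£42,900) or statutory damages (£139,500): £139,500
Trebled: 3 × £139,500 = £418,500
Attorney fees: 40% of £418,500 = £167,400
Total before cap: £418,500 + £167,400 = £585,900
Cap at £1,254,300: £585,900 is within the cap, no reduction.

Total recovery: £585,900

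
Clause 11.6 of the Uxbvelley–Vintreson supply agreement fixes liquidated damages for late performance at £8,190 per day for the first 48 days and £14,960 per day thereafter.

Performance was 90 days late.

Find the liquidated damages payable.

£1,021,440

First 48 days: 48 × £8,190 = £393,120
Remaining days: (90 − 48) × £14,960 = £628,320
Accrued per-day damages: £393,120 + £628,320 = £1,021,440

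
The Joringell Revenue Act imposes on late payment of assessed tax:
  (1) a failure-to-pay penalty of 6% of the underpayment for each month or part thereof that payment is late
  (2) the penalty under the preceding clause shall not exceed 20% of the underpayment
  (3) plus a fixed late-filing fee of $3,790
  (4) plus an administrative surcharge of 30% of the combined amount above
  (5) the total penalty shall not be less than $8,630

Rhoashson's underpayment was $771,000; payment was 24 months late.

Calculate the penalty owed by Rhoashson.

Accrued rate: 6% × 24 = 144%, capped at 20% → 20%
Failure-to-pay penalty: 20% of $771,000 = $154,200
Penalty before surcharge: $154,200 + $3,790 = $157,990
Administrative surcharge: 30% of $157,990 = $47,397
Total penalty: $157,990 + $47,397 = $205,387
Minimum $8,630: $205,387 meets the minimum, no increase.

$205,387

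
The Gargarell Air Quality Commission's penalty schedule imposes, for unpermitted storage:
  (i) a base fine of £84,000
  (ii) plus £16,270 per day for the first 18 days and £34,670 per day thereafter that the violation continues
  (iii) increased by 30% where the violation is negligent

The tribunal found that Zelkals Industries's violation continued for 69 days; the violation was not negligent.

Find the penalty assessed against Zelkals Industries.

First 18 days: 18 × £16,270 = £292,860
Remaining days: (69 − 18) × £34,670 = £1,768,170
Per-day component: £292,860 + £1,768,170 = £2,061,030
Base plus per-day: £84,000 + £2,061,030 = £2,145,030
The violation was not negligent: no 30% increase.

£2,145,030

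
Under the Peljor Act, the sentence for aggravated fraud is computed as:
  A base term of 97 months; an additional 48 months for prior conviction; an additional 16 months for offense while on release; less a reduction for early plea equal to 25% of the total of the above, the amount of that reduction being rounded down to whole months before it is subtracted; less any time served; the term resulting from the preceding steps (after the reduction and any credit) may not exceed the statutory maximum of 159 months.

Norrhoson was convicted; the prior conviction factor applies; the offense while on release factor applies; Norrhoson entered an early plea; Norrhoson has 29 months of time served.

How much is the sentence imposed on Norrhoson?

Prior conviction enhancement: +48 months
Offense while on release enhancement: +16 months
Adjusted term: 97 months + 48 months + 16 months = 161 months
Early plea reduction: 25% of 161 months = 40 months (rounded down)
After reduction: 161 − 40 = 121 months
Less time served: 121 months − 29 months = 92 months
Cap at 159 months: 92 months is within the cap, no reduction.

Sentence: 92 months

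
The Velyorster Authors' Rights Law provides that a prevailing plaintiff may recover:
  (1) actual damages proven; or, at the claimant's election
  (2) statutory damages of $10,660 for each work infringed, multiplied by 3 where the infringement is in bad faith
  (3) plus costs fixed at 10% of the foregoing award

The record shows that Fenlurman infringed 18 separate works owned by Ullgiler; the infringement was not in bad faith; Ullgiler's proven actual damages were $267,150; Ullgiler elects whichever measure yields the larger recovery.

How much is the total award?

Statutory damages: 18 × $10,660 = $191,880
Infringement not in bad faith: no ×3 enhancement.
Greater of actual damages ($267,150) or statutory damages ($191,880): $267,150
Costs: 10% of $267,150 = $26,715
Award plus costs: $267,150 + $26,715 = $293,865

$293,865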